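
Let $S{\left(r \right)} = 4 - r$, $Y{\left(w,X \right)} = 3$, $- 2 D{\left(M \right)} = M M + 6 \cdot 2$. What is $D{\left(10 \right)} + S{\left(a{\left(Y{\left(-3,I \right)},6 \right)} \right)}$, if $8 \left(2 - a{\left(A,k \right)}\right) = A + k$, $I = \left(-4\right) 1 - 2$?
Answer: $- \frac{423}{8} \approx -52.875$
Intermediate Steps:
$D{\left(M \right)} = -6 - \frac{M^{2}}{2}$ ($D{\left(M \right)} = - \frac{M M + 6 \cdot 2}{2} = - \frac{M^{2} + 12}{2} = - \frac{12 + M^{2}}{2} = -6 - \frac{M^{2}}{2}$)
$I = -6$ ($I = -4 - 2 = -6$)
$a{\left(A,k \right)} = 2 - \frac{A}{8} - \frac{k}{8}$ ($a{\left(A,k \right)} = 2 - \frac{A + k}{8} = 2 - \left(\frac{A}{8} + \frac{k}{8}\right) = 2 - \frac{A}{8} - \frac{k}{8}$)
$D{\left(10 \right)} + S{\left(a{\left(Y{\left(-3,I \right)},6 \right)} \right)} = \left(-6 - \frac{10^{2}}{2}\right) - \left(-2 - \frac{3}{4} - \frac{3}{8}\right) = \left(-6 - 50\right) + \left(4 - \left(2 - \frac{3}{8} - \frac{3}{4}\right)\right) = \left(-6 - 50\right) + \left(4 - \frac{7}{8}\right) = -56 + \left(4 - \frac{7}{8}\right) = -56 + \frac{25}{8} = - \frac{423}{8}$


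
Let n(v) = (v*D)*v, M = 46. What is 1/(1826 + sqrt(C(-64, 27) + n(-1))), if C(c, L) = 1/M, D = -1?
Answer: 83996/153376741 - 3*I*sqrt(230)/153376741 ≈ 0.00054764 - 2.9664e-7*I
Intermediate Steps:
n(v) = -v**2 (n(v) = (v*(-1))*v = (-v)*v = -v**2)
C(c, L) = 1/46
1/(1826 + sqrt(C(-64, 27) + n(-1))) = 1/(1826 + sqrt(1/46 - 1*(-1)**2)) = 1/(1826 + sqrt(1/46 - 1*1)) = 1/(1826 + sqrt(1/46 - 1)) = 1/(1826 + sqrt(-45/46)) = 1/(1826 + 3*I*sqrt(230)/46)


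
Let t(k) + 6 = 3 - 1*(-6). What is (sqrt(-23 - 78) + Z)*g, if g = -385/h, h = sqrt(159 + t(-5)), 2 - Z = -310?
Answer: 385*sqrt(2)*(-312 - I*sqrt(101))/18 ≈ -9437.5 - 303.99*I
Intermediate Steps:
t(k) = 3 (t(k) = -6 + (3 - 1*(-6)) = -6 + (3 + 6) = -6 + 9 = 3)
Z = 312 (Z = 2 - 1*(-310) = 2 + 310 = 312)
h = 9*sqrt(2) (h = sqrt(159 + 3) = sqrt(162) = 9*sqrt(2) ≈ 12.728)
g = -385*sqrt(2)/18 ≈ -30.248
(sqrt(-23 - 78) + Z)*g = (sqrt(-23 - 78) + 312)*(-385*sqrt(2)/18) = (sqrt(-101) + 312)*(-385*sqrt(2)/18) = (I*sqrt(101) + 312)*(-385*sqrt(2)/18) = (312 + I*sqrt(101))*(-385*sqrt(2)/18) = -385*sqrt(2)*(312 + I*sqrt(101))/18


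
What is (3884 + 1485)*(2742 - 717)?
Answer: 10872225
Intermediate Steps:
(3884 + 1485)*(2742 - 717) = 5369*2025 = 10872225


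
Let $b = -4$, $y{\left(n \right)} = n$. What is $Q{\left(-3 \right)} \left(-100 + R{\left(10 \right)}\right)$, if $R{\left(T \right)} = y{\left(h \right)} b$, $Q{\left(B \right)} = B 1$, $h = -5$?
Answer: $240$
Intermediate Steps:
$Q{\left(B \right)} = B$
$R{\left(T \right)} = 20$ ($R{\left(T \right)} = \left(-5\right) \left(-4\right) = 20$)
$Q{\left(-3 \right)} \left(-100 + R{\left(10 \right)}\right) = - 3 \left(-100 + 20\right) = \left(-3\right) \left(-80\right) = 240$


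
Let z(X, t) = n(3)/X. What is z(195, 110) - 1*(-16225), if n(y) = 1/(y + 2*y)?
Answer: 28474876/1755 ≈ 16225.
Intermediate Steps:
n(y) = 1/(3*y)
z(X, t) = 1/(9*X) (z(X, t) = ((⅓)/3)/X = ((⅓)*(⅓))/X = 1/(9*X))
z(195, 110) - 1*(-16225) = (⅑)/195 - 1*(-16225) = (⅑)*(1/195) + 16225 = 1/1755 + 16225 = 28474876/1755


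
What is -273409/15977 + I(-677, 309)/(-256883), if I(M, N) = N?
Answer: -70239061040/4104219691 ≈ -17.114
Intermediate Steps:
-273409/15977 + I(-677, 309)/(-256883) = -273409/15977 + 309/(-256883) = -273409*1/15977 + 309*(-1/256883) = -273409/15977 - 309/256883 = -70239061040/4104219691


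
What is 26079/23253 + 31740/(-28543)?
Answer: 91633/9618991 ≈ 0.0095263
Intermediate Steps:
26079/23253 + 31740/(-28543) = 26079*(1/23253) + 31740*(-1/28543) = 8693/7751 - 1380/1241 = 91633/9618991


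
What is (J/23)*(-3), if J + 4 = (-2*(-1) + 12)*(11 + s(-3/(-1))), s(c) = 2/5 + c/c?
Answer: -2544/115 ≈ -22.122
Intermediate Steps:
s(c) = 7/5 (s(c) = 2*(1/5) + 1 = 2/5 + 1 = 7/5)
J = 848/5 (J = -4 + (-2*(-1) + 12)*(11 + 7/5) = -4 + (2 + 12)*(62/5) = -4 + 14*(62/5) = -4 + 868/5 = 848/5 ≈ 169.60)
(J/23)*(-3) = ((848/5)/23)*(-3) = ((848/5)*(1/23))*(-3) = (848/115)*(-3) = -2544/115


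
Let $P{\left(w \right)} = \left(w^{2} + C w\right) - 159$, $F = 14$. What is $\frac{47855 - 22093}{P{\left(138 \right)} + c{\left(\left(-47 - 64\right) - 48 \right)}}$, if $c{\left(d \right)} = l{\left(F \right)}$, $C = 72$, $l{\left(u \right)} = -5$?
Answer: $\frac{12881}{14408} \approx 0.89402$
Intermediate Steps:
$c{\left(d \right)} = -5$
$P{\left(w \right)} = -159 + w^{2} + 72 w$ ($P{\left(w \right)} = \left(w^{2} + 72 w\right) - 159 = -159 + w^{2} + 72 w$)
$\frac{47855 - 22093}{P{\left(138 \right)} + c{\left(\left(-47 - 64\right) - 48 \right)}} = \frac{47855 - 22093}{\left(-159 + 138^{2} + 72 \cdot 138\right) - 5} = \frac{25762}{\left(-159 + 19044 + 9936\right) - 5} = \frac{25762}{28821 - 5} = \frac{25762}{28816} = 25762 \cdot \frac{1}{28816} = \frac{12881}{14408}$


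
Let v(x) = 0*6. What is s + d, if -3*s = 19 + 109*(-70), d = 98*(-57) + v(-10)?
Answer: -3049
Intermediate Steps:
v(x) = 0
d = -5586 (d = 98*(-57) + 0 = -5586 + 0 = -5586)
s = 2537 (s = -(19 + 109*(-70))/3 = -(19 - 7630)/3 = -⅓*(-7611) = 2537)
s + d = 2537 - 5586 = -3049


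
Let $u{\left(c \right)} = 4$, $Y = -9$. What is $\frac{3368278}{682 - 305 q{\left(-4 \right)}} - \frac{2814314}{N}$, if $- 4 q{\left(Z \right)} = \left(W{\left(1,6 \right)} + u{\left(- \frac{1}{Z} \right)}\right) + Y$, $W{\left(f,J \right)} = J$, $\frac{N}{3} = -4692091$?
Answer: $\frac{63219912828646}{14231112003} \approx 4442.4$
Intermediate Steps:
$N = -14076273$ ($N = 3 \left(-4692091\right) = -14076273$)
$q{\left(Z \right)} = - \frac{1}{4}$ ($q{\left(Z \right)} = - \frac{\left(6 + 4\right) - 9}{4} = - \frac{10 - 9}{4} = \left(- \frac{1}{4}\right) 1 = - \frac{1}{4}$)
$\frac{3368278}{682 - 305 q{\left(-4 \right)}} - \frac{2814314}{N} = \frac{3368278}{682 - - \frac{305}{4}} - \frac{2814314}{-14076273} = \frac{3368278}{682 + \frac{305}{4}} - - \frac{2814314}{14076273} = \frac{3368278}{\frac{3033}{4}} + \frac{2814314}{14076273} = 3368278 \cdot \frac{4}{3033} + \frac{2814314}{14076273} = \frac{13473112}{3033} + \frac{2814314}{14076273} = \frac{63219912828646}{14231112003}$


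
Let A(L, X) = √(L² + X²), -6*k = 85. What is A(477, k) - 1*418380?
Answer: -418380 + √8198269/6 ≈ -4.1790e+5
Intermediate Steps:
k = -85/6 (k = -⅙*85 = -85/6 ≈ -14.167)
A(477, k) - 1*418380 = √(477² + (-85/6)²) - 1*418380 = √(227529 + 7225/36) - 418380 = √(8198269/36) - 418380 = √8198269/6 - 418380 = -418380 + √8198269/6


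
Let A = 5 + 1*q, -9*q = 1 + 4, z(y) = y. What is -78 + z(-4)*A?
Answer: -862/9 ≈ -95.778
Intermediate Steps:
q = -5/9 (q = -(1 + 4)/9 = -⅑*5 = -5/9 ≈ -0.55556)
A = 40/9 (A = 5 + 1*(-5/9) = 5 - 5/9 = 40/9 ≈ 4.4444)
-78 + z(-4)*A = -78 - 4*40/9 = -78 - 160/9 = -862/9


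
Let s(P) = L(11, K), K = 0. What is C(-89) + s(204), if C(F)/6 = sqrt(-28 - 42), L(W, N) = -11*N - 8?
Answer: -8 + 6*I*sqrt(70) ≈ -8.0 + 50.2*I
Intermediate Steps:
L(W, N) = -8 - 11*N
C(F) = 6*I*sqrt(70) (C(F) = 6*sqrt(-28 - 42) = 6*sqrt(-70) = 6*(I*sqrt(70)) = 6*I*sqrt(70))
s(P) = -8 (s(P) = -8 - 11*0 = -8 + 0 = -8)
C(-89) + s(204) = 6*I*sqrt(70) - 8 = -8 + 6*I*sqrt(70)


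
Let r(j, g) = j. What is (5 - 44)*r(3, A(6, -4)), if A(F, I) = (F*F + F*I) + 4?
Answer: -117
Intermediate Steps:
A(F, I) = 4 + F² + F*I (A(F, I) = (F² + F*I) + 4 = 4 + F² + F*I)
(5 - 44)*r(3, A(6, -4)) = (5 - 44)*3 = -39*3 = -117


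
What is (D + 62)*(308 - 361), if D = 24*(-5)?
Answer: 3074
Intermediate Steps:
D = -120
(D + 62)*(308 - 361) = (-120 + 62)*(308 - 361) = -58*(-53) = 3074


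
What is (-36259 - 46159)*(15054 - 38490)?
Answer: 1931548248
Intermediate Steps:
(-36259 - 46159)*(15054 - 38490) = -82418*(-23436) = 1931548248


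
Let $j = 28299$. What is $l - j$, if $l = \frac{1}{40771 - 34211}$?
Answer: $- \frac{185641439}{6560} \approx -28299.0$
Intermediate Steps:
$l = \frac{1}{6560} \approx 0.00015244$
$l - j = \frac{1}{6560} - 28299 = - \frac{185641439}{6560}$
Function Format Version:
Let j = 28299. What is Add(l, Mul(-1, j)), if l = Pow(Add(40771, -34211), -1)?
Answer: Rational(-185641439, 6560) ≈ -28299.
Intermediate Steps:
l = Rational(1, 6560) (l = Pow(6560, -1) = Rational(1, 6560) ≈ 0.00015244)
Add(l, Mul(-1, j)) = Add(Rational(1, 6560), Mul(-1, 28299)) = Add(Rational(1, 6560), -28299) = Rational(-185641439, 6560)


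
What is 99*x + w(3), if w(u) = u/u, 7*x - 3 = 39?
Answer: 595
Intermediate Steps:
x = 6 (x = 3/7 + (⅐)*39 = 3/7 + 39/7 = 6)
w(u) = 1
99*x + w(3) = 99*6 + 1 = 594 + 1 = 595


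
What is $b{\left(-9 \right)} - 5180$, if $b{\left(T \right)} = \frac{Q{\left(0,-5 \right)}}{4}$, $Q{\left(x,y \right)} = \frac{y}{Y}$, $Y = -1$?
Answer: $- \frac{20715}{4} \approx -5178.8$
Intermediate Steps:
$Q{\left(x,y \right)} = - y$ ($Q{\left(x,y \right)} = \frac{y}{-1} = y \left(-1\right) = - y$)
$b{\left(T \right)} = \frac{5}{4}$ ($b{\left(T \right)} = \frac{\left(-1\right) \left(-5\right)}{4} = 5 \cdot \frac{1}{4} = \frac{5}{4}$)
$b{\left(-9 \right)} - 5180 = \frac{5}{4} - 5180 = - \frac{20715}{4}$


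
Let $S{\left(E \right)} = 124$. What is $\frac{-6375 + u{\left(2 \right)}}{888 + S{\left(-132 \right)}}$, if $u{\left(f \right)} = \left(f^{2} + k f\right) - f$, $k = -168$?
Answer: $- \frac{6709}{1012} \approx -6.6294$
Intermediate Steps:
$u{\left(f \right)} = f^{2} - 169 f$ ($u{\left(f \right)} = \left(f^{2} - 168 f\right) - f = f^{2} - 169 f$)
$\frac{-6375 + u{\left(2 \right)}}{888 + S{\left(-132 \right)}} = \frac{-6375 + 2 \left(-169 + 2\right)}{888 + 124} = \frac{-6375 + 2 \left(-167\right)}{1012} = \left(-6375 - 334\right) \frac{1}{1012} = \left(-6709\right) \frac{1}{1012} = - \frac{6709}{1012}$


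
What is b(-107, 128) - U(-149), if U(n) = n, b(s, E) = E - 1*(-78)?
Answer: 355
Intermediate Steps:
b(s, E) = 78 + E (b(s, E) = E + 78 = 78 + E)
b(-107, 128) - U(-149) = (78 + 128) - 1*(-149) = 206 + 149 = 355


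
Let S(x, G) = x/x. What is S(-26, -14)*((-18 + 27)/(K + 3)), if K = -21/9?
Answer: 27/2 ≈ 13.500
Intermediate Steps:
S(x, G) = 1
K = -7/3 (K = -21*1/9 = -7/3 ≈ -2.3333)
S(-26, -14)*((-18 + 27)/(K + 3)) = 1*((-18 + 27)/(-7/3 + 3)) = 1*(9/(2/3)) = 1*(9*(3/2)) = 1*(27/2) = 27/2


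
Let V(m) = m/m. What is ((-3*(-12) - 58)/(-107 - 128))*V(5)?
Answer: 22/235 ≈ 0.093617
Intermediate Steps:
V(m) = 1
((-3*(-12) - 58)/(-107 - 128))*V(5) = ((-3*(-12) - 58)/(-107 - 128))*1 = ((36 - 58)/(-235))*1 = -22*(-1/235)*1 = (22/235)*1 = 22/235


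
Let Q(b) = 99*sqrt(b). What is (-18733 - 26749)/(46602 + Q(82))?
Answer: -39250966/40202643 + 250151*sqrt(82)/120607929 ≈ -0.95755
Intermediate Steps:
(-18733 - 26749)/(46602 + Q(82)) = (-18733 - 26749)/(46602 + 99*sqrt(82)) = -45482/(46602 + 99*sqrt(82))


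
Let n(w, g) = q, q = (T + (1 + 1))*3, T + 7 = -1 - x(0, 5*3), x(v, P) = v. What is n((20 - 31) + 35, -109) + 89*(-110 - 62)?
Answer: -15326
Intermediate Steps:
T = -8 (T = -7 + (-1 - 1*0) = -7 + (-1 + 0) = -7 - 1 = -8)
q = -18 (q = (-8 + (1 + 1))*3 = (-8 + 2)*3 = -6*3 = -18)
n(w, g) = -18
n((20 - 31) + 35, -109) + 89*(-110 - 62) = -18 + 89*(-110 - 62) = -18 + 89*(-172) = -18 - 15308 = -15326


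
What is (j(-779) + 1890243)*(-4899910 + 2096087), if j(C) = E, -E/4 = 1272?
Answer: -5285640947565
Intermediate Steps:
E = -5088 (E = -4*1272 = -5088)
j(C) = -5088
(j(-779) + 1890243)*(-4899910 + 2096087) = (-5088 + 1890243)*(-4899910 + 2096087) = 1885155*(-2803823) = -5285640947565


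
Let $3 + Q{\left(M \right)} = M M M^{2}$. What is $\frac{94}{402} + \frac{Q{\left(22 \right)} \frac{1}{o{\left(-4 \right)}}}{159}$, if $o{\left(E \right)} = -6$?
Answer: $- \frac{15680005}{63918} \approx -245.31$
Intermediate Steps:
$Q{\left(M \right)} = -3 + M^{4}$ ($Q{\left(M \right)} = -3 + M M M^{2} = -3 + M^{2} M^{2} = -3 + M^{4}$)
$\frac{94}{402} + \frac{Q{\left(22 \right)} \frac{1}{o{\left(-4 \right)}}}{159} = \frac{94}{402} + \frac{\left(-3 + 22^{4}\right) \frac{1}{-6}}{159} = 94 \cdot \frac{1}{402} + \left(-3 + 234256\right) \left(- \frac{1}{6}\right) \frac{1}{159} = \frac{47}{201} + 234253 \left(- \frac{1}{6}\right) \frac{1}{159} = \frac{47}{201} - \frac{234253}{954} = - \frac{15680005}{63918}$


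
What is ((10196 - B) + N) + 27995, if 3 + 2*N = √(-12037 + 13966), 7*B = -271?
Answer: 535195/14 + √1929/2 ≈ 38250.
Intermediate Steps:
B = -271/7 (B = (⅐)*(-271) = -271/7 ≈ -38.714)
N = -3/2 + √1929/2 (N = -3/2 + √(-12037 + 13966)/2 = -3/2 + √1929/2 ≈ 20.460)
((10196 - B) + N) + 27995 = ((10196 - 1*(-271/7)) + (-3/2 + √1929/2)) + 27995 = ((10196 + 271/7) + (-3/2 + √1929/2)) + 27995 = (71643/7 + (-3/2 + √1929/2)) + 27995 = (143265/14 + √1929/2) + 27995 = 535195/14 + √1929/2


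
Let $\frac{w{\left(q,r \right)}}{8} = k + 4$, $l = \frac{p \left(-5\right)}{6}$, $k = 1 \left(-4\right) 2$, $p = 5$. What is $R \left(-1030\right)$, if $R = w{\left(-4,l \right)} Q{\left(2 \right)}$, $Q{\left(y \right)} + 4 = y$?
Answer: $-65920$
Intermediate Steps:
$Q{\left(y \right)} = -4 + y$
$k = -8$ ($k = \left(-4\right) 2 = -8$)
$l = - \frac{25}{6}$ ($l = \frac{5 \left(-5\right)}{6} = \left(-25\right) \frac{1}{6} = - \frac{25}{6} \approx -4.1667$)
$w{\left(q,r \right)} = -32$ ($w{\left(q,r \right)} = 8 \left(-8 + 4\right) = 8 \left(-4\right) = -32$)
$R = 64$ ($R = - 32 \left(-4 + 2\right) = \left(-32\right) \left(-2\right) = 64$)
$R \left(-1030\right) = 64 \left(-1030\right) = -65920$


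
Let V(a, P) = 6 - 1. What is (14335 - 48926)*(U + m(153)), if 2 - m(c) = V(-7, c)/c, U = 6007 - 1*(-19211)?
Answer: -133474735105/153 ≈ -8.7238e+8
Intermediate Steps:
U = 25218 (U = 6007 + 19211 = 25218)
V(a, P) = 5
m(c) = 2 - 5/c
(14335 - 48926)*(U + m(153)) = (14335 - 48926)*(25218 + (2 - 5/153)) = -34591*(25218 + (2 - 5*1/153)) = -34591*(25218 + (2 - 5/153)) = -34591*(25218 + 301/153) = -34591*3858655/153 = -133474735105/153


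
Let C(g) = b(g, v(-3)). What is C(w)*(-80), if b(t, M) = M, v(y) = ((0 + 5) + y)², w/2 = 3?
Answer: -320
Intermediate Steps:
w = 6 (w = 2*3 = 6)
v(y) = (5 + y)²
C(g) = 4 (C(g) = (5 - 3)² = 2² = 4)
C(w)*(-80) = 4*(-80) = -320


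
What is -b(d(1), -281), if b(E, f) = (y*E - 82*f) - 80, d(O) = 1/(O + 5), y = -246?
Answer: -22921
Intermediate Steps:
d(O) = 1/(5 + O)
b(E, f) = -80 - 246*E - 82*f (b(E, f) = (-246*E - 82*f) - 80 = -80 - 246*E - 82*f)
-b(d(1), -281) = -(-80 - 246/(5 + 1) - 82*(-281)) = -(-80 - 246/6 + 23042) = -(-80 - 246*⅙ + 23042) = -(-80 - 41 + 23042) = -1*22921 = -22921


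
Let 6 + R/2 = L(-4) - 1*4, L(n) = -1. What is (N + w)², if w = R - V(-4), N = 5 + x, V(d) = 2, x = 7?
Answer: 144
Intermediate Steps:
N = 12 (N = 5 + 7 = 12)
R = -22 (R = -12 + 2*(-1 - 1*4) = -12 + 2*(-1 - 4) = -12 + 2*(-5) = -12 - 10 = -22)
w = -24 (w = -22 - 1*2 = -22 - 2 = -24)
(N + w)² = (12 - 24)² = (-12)² = 144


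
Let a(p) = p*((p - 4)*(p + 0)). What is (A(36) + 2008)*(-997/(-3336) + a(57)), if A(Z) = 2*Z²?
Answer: 330308858675/417 ≈ 7.9211e+8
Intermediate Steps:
a(p) = p²*(-4 + p) (a(p) = p*((-4 + p)*p) = p*(p*(-4 + p)) = p²*(-4 + p))
(A(36) + 2008)*(-997/(-3336) + a(57)) = (2*36² + 2008)*(-997/(-3336) + 57²*(-4 + 57)) = (2*1296 + 2008)*(-997*(-1/3336) + 3249*53) = (2592 + 2008)*(997/3336 + 172197) = 4600*(574450189/3336) = 330308858675/417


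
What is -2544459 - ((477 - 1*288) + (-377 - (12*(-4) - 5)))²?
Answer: -2562684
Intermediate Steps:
-2544459 - ((477 - 1*288) + (-377 - (12*(-4) - 5)))² = -2544459 - ((477 - 288) + (-377 - (-48 - 5)))² = -2544459 - (189 + (-377 - 1*(-53)))² = -2544459 - (189 + (-377 + 53))² = -2544459 - (189 - 324)² = -2544459 - 1*(-135)² = -2544459 - 1*18225 = -2544459 - 18225 = -2562684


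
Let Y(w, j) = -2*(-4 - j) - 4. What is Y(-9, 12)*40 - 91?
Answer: 1029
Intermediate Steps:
Y(w, j) = 4 + 2*j (Y(w, j) = (8 + 2*j) - 4 = 4 + 2*j)
Y(-9, 12)*40 - 91 = (4 + 2*12)*40 - 91 = (4 + 24)*40 - 91 = 28*40 - 91 = 1120 - 91 = 1029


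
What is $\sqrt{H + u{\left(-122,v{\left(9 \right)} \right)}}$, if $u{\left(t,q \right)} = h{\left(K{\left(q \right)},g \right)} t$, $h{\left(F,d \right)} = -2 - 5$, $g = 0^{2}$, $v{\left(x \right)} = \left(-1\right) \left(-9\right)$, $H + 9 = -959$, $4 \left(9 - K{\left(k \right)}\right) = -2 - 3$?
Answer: $i \sqrt{114} \approx 10.677 i$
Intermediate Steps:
$K{\left(k \right)} = \frac{41}{4}$ ($K{\left(k \right)} = 9 - \frac{-2 - 3}{4} = 9 - - \frac{5}{4} = 9 + \frac{5}{4} = \frac{41}{4}$)
$H = -968$ ($H = -9 - 959 = -968$)
$v{\left(x \right)} = 9$
$g = 0$
$h{\left(F,d \right)} = -7$
$u{\left(t,q \right)} = - 7 t$
$\sqrt{H + u{\left(-122,v{\left(9 \right)} \right)}} = \sqrt{-968 - -854} = \sqrt{-968 + 854} = \sqrt{-114} = i \sqrt{114}$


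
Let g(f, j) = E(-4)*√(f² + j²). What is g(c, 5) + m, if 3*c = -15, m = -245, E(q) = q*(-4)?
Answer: -245 + 80*√2 ≈ -131.86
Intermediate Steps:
E(q) = -4*q
c = -5 (c = (⅓)*(-15) = -5)
g(f, j) = 16*√(f² + j²) (g(f, j) = (-4*(-4))*√(f² + j²) = 16*√(f² + j²))
g(c, 5) + m = 16*√((-5)² + 5²) - 245 = 16*√(25 + 25) - 245 = 16*√50 - 245 = 16*(5*√2) - 245 = 80*√2 - 245 = -245 + 80*√2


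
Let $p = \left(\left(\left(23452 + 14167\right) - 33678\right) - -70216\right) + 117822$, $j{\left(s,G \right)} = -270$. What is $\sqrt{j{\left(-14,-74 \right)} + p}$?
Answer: $3 \sqrt{21301} \approx 437.85$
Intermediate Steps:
$p = 191979$ ($p = \left(\left(37619 - 33678\right) + 70216\right) + 117822 = \left(3941 + 70216\right) + 117822 = 74157 + 117822 = 191979$)
$\sqrt{j{\left(-14,-74 \right)} + p} = \sqrt{-270 + 191979} = \sqrt{191709} = 3 \sqrt{21301}$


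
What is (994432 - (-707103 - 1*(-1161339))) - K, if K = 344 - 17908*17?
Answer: 844288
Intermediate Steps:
K = -304092 (K = 344 - 407*748 = 344 - 304436 = -304092)
(994432 - (-707103 - 1*(-1161339))) - K = (994432 - (-707103 - 1*(-1161339))) - 1*(-304092) = (994432 - (-707103 + 1161339)) + 304092 = (994432 - 1*454236) + 304092 = (994432 - 454236) + 304092 = 540196 + 304092 = 844288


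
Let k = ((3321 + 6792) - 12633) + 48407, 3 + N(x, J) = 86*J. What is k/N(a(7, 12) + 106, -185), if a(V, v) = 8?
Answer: -45887/15913 ≈ -2.8836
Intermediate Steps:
N(x, J) = -3 + 86*J
k = 45887 (k = (10113 - 12633) + 48407 = -2520 + 48407 = 45887)
k/N(a(7, 12) + 106, -185) = 45887/(-3 + 86*(-185)) = 45887/(-3 - 15910) = 45887/(-15913) = 45887*(-1/15913) = -45887/15913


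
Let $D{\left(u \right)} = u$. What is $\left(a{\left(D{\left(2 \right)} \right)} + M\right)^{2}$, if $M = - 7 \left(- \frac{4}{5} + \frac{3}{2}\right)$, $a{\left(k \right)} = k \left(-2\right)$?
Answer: $\frac{7921}{100} \approx 79.21$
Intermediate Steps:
$a{\left(k \right)} = - 2 k$
$M = - \frac{49}{10}$ ($M = - 7 \left(\left(-4\right) \frac{1}{5} + 3 \cdot \frac{1}{2}\right) = - 7 \left(- \frac{4}{5} + \frac{3}{2}\right) = \left(-7\right) \frac{7}{10} = - \frac{49}{10} \approx -4.9$)
$\left(a{\left(D{\left(2 \right)} \right)} + M\right)^{2} = \left(\left(-2\right) 2 - \frac{49}{10}\right)^{2} = \left(-4 - \frac{49}{10}\right)^{2} = \left(- \frac{89}{10}\right)^{2} = \frac{7921}{100}$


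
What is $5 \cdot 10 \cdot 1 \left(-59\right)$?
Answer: $-2950$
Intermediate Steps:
$5 \cdot 10 \cdot 1 \left(-59\right) = 50 \cdot 1 \left(-59\right) = 50 \left(-59\right) = -2950$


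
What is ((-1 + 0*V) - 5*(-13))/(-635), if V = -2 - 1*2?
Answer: -64/635 ≈ -0.10079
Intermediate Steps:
V = -4 (V = -2 - 2 = -4)
((-1 + 0*V) - 5*(-13))/(-635) = ((-1 + 0*(-4)) - 5*(-13))/(-635) = ((-1 + 0) + 65)*(-1/635) = (-1 + 65)*(-1/635) = 64*(-1/635) = -64/635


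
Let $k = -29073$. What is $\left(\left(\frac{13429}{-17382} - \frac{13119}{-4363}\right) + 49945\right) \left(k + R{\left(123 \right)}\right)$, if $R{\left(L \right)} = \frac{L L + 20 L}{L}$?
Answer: $- \frac{54791708386940965}{37918833} \approx -1.445 \cdot 10^{9}$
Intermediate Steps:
$R{\left(L \right)} = \frac{L^{2} + 20 L}{L}$
$\left(\left(\frac{13429}{-17382} - \frac{13119}{-4363}\right) + 49945\right) \left(k + R{\left(123 \right)}\right) = \left(\left(\frac{13429}{-17382} - \frac{13119}{-4363}\right) + 49945\right) \left(-29073 + \left(20 + 123\right)\right) = \left(\left(13429 \left(- \frac{1}{17382}\right) - - \frac{13119}{4363}\right) + 49945\right) \left(-29073 + 143\right) = \left(\left(- \frac{13429}{17382} + \frac{13119}{4363}\right) + 49945\right) \left(-28930\right) = \left(\frac{169443731}{75837666} + 49945\right) \left(-28930\right) = \frac{3787881672101}{75837666} \left(-28930\right) = - \frac{54791708386940965}{37918833}$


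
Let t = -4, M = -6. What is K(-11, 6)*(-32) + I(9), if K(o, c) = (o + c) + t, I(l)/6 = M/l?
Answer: 284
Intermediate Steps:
I(l) = -36/l (I(l) = 6*(-6/l) = -36/l)
K(o, c) = -4 + c + o (K(o, c) = (o + c) - 4 = (c + o) - 4 = -4 + c + o)
K(-11, 6)*(-32) + I(9) = (-4 + 6 - 11)*(-32) - 36/9 = -9*(-32) - 36*⅑ = 288 - 4 = 284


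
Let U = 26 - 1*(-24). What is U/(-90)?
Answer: -5/9 ≈ -0.55556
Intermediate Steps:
U = 50 (U = 26 + 24 = 50)
U/(-90) = 50/(-90) = -1/90*50 = -5/9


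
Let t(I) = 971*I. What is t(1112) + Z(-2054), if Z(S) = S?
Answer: 1077698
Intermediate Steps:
t(1112) + Z(-2054) = 971*1112 - 2054 = 1079752 - 2054 = 1077698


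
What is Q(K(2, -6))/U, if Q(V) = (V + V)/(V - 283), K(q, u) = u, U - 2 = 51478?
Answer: 1/1239810 ≈ 8.0658e-7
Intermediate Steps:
U = 51480 (U = 2 + 51478 = 51480)
Q(V) = 2*V/(-283 + V) (Q(V) = (2*V)/(-283 + V) = 2*V/(-283 + V))
Q(K(2, -6))/U = (2*(-6)/(-283 - 6))/51480 = (2*(-6)/(-289))*(1/51480) = (2*(-6)*(-1/289))*(1/51480) = (12/289)*(1/51480) = 1/1239810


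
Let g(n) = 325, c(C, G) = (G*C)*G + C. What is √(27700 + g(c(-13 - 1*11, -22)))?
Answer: 5*√1121 ≈ 167.41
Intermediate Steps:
c(C, G) = C + C*G² (c(C, G) = (C*G)*G + C = C*G² + C = C + C*G²)
√(27700 + g(c(-13 - 1*11, -22))) = √(27700 + 325) = √28025 = 5*√1121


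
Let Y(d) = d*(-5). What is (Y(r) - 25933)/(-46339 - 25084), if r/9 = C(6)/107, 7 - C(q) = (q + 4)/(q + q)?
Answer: 5550217/15284522 ≈ 0.36313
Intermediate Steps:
C(q) = 7 - (4 + q)/(2*q) (C(q) = 7 - (q + 4)/(q + q) = 7 - (4 + q)/(2*q))
r = 111/214 (r = 9*((13/2 - 2/6)/107) = 9*((13/2 - 2*⅙)*(1/107)) = 9*((13/2 - ⅓)*(1/107)) = 9*((37/6)*(1/107)) = 9*(37/642) = 111/214 ≈ 0.51869)
Y(d) = -5*d
(Y(r) - 25933)/(-46339 - 25084) = (-5*111/214 - 25933)/(-46339 - 25084) = (-555/214 - 25933)/(-71423) = -5550217/214*(-1/71423) = 5550217/15284522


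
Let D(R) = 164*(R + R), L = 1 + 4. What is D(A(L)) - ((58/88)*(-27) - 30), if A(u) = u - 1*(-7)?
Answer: 175287/44 ≈ 3983.8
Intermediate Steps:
L = 5
A(u) = 7 + u (A(u) = u + 7 = 7 + u)
D(R) = 328*R (D(R) = 164*(2*R) = 328*R)
D(A(L)) - ((58/88)*(-27) - 30) = 328*(7 + 5) - ((58/88)*(-27) - 30) = 328*12 - ((58*(1/88))*(-27) - 30) = 3936 - ((29/44)*(-27) - 30) = 3936 - (-783/44 - 30) = 3936 - 1*(-2103/44) = 3936 + 2103/44 = 175287/44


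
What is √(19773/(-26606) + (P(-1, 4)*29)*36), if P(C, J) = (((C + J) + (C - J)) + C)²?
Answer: 3*√738967469002/26606 ≈ 96.929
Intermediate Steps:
P(C, J) = 9*C² (P(C, J) = (2*C + C)² = (3*C)² = 9*C²)
√(19773/(-26606) + (P(-1, 4)*29)*36) = √(19773/(-26606) + ((9*(-1)²)*29)*36) = √(19773*(-1/26606) + ((9*1)*29)*36) = √(-19773/26606 + (9*29)*36) = √(-19773/26606 + 261*36) = √(-19773/26606 + 9396) = √(249970203/26606) = 3*√738967469002/26606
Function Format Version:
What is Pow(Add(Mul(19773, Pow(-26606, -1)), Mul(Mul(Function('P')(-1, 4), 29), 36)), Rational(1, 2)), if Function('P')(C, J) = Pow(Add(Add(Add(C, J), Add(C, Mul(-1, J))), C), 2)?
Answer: Mul(Rational(3, 26606), Pow(738967469002, Rational(1, 2))) ≈ 96.929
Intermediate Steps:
Function('P')(C, J) = Mul(9, Pow(C, 2)) (Function('P')(C, J) = Pow(Add(Mul(2, C), C), 2) = Pow(Mul(3, C), 2) = Mul(9, Pow(C, 2)))
Pow(Add(Mul(19773, Pow(-26606, -1)), Mul(Mul(Function('P')(-1, 4), 29), 36)), Rational(1, 2)) = Pow(Add(Mul(19773, Pow(-26606, -1)), Mul(Mul(Mul(9, Pow(-1, 2)), 29), 36)), Rational(1, 2)) = Pow(Add(Mul(19773, Rational(-1, 26606)), Mul(Mul(Mul(9, 1), 29), 36)), Rational(1, 2)) = Pow(Add(Rational(-19773, 26606), Mul(Mul(9, 29), 36)), Rational(1, 2)) = Pow(Add(Rational(-19773, 26606), Mul(261, 36)), Rational(1, 2)) = Pow(Add(Rational(-19773, 26606), 9396), Rational(1, 2)) = Pow(Rational(249970203, 26606), Rational(1, 2)) = Mul(Rational(3, 26606), Pow(738967469002, Rational(1, 2)))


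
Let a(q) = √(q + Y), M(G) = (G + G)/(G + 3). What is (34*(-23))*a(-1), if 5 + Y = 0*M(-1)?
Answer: -782*I*√6 ≈ -1915.5*I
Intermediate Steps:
M(G) = 2*G/(3 + G) (M(G) = (2*G)/(3 + G) = 2*G/(3 + G))
Y = -5 (Y = -5 + 0*(2*(-1)/(3 - 1)) = -5 + 0*(2*(-1)/2) = -5 + 0*(2*(-1)*(½)) = -5 + 0*(-1) = -5 + 0 = -5)
a(q) = √(-5 + q) (a(q) = √(q - 5) = √(-5 + q))
(34*(-23))*a(-1) = (34*(-23))*√(-5 - 1) = -782*I*√6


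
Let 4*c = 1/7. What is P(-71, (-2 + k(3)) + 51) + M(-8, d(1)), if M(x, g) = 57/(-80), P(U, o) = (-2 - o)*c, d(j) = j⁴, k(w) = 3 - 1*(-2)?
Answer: -217/80 ≈ -2.7125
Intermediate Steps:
c = 1/28 (c = (¼)/7 = (¼)*(⅐) = 1/28 ≈ 0.035714)
k(w) = 5 (k(w) = 3 + 2 = 5)
P(U, o) = -1/14 - o/28 (P(U, o) = (-2 - o)*(1/28) = -1/14 - o/28)
M(x, g) = -57/80 (M(x, g) = 57*(-1/80) = -57/80)
P(-71, (-2 + k(3)) + 51) + M(-8, d(1)) = (-1/14 - ((-2 + 5) + 51)/28) - 57/80 = (-1/14 - (3 + 51)/28) - 57/80 = (-1/14 - 1/28*54) - 57/80 = (-1/14 - 27/14) - 57/80 = -2 - 57/80 = -217/80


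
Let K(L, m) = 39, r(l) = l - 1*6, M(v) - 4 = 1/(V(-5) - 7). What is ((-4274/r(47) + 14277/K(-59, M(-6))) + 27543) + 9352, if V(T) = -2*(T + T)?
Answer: 19804592/533 ≈ 37157.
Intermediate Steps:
V(T) = -4*T
M(v) = 53/13 (M(v) = 4 + 1/(-4*(-5) - 7) = 4 + 1/(20 - 7) = 4 + 1/13 = 53/13)
r(l) = -6 + l (r(l) = l - 6 = -6 + l)
((-4274/r(47) + 14277/K(-59, M(-6))) + 27543) + 9352 = ((-4274/(-6 + 47) + 14277/39) + 27543) + 9352 = ((-4274/41 + 14277*(1/39)) + 27543) + 9352 = ((-4274*1/41 + 4759/13) + 27543) + 9352 = ((-4274/41 + 4759/13) + 27543) + 9352 = (139557/533 + 27543) + 9352 = 14819976/533 + 9352 = 19804592/533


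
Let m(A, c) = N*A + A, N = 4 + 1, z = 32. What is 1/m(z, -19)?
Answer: 1/192 ≈ 0.0052083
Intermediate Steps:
N = 5
m(A, c) = 6*A (m(A, c) = 5*A + A = 6*A)
1/m(z, -19) = 1/(6*32) = 1/192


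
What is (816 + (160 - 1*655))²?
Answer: 103041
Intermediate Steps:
(816 + (160 - 1*655))² = (816 + (160 - 655))² = (816 - 495)² = 321² = 103041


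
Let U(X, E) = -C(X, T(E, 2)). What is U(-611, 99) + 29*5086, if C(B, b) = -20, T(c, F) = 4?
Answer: 147514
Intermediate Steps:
U(X, E) = 20 (U(X, E) = -1*(-20) = 20)
U(-611, 99) + 29*5086 = 20 + 29*5086 = 20 + 147494 = 147514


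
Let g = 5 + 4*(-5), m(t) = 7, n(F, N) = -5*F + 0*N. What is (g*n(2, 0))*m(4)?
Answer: 1050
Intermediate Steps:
n(F, N) = -5*F (n(F, N) = -5*F + 0 = -5*F)
g = -15 (g = 5 - 20 = -15)
(g*n(2, 0))*m(4) = -(-75)*2*7 = -15*(-10)*7 = 150*7 = 1050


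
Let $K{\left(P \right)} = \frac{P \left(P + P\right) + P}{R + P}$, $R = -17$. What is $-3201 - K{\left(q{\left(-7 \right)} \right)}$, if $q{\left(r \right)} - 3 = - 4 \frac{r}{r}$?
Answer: $- \frac{57617}{18} \approx -3200.9$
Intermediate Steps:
$q{\left(r \right)} = -1$ ($q{\left(r \right)} = 3 - 4 \frac{r}{r} = 3 - 4 = -1$)
$K{\left(P \right)} = \frac{P + 2 P^{2}}{-17 + P}$ ($K{\left(P \right)} = \frac{P \left(P + P\right) + P}{-17 + P} = \frac{P 2 P + P}{-17 + P} = \frac{2 P^{2} + P}{-17 + P} = \frac{P + 2 P^{2}}{-17 + P}$)
$-3201 - K{\left(q{\left(-7 \right)} \right)} = -3201 - - \frac{1 + 2 \left(-1\right)}{-17 - 1} = -3201 - - \frac{1 - 2}{-18} = -3201 - \left(-1\right) \left(- \frac{1}{18}\right) \left(-1\right) = -3201 - - \frac{1}{18} = -3201 + \frac{1}{18} = - \frac{57617}{18}$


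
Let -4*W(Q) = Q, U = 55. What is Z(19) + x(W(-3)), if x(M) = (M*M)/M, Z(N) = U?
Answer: 223/4 ≈ 55.750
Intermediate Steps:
W(Q) = -Q/4
Z(N) = 55
x(M) = M (x(M) = M**2/M = M)
Z(19) + x(W(-3)) = 55 - 1/4*(-3) = 55 + 3/4 = 223/4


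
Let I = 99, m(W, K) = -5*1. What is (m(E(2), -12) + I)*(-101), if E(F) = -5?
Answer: -9494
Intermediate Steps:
m(W, K) = -5
(m(E(2), -12) + I)*(-101) = (-5 + 99)*(-101) = 94*(-101) = -9494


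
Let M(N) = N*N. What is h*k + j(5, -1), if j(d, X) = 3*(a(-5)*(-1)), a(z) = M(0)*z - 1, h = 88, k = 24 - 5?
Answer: 1675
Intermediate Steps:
M(N) = N**2
k = 19
a(z) = -1 (a(z) = 0**2*z - 1 = 0*z - 1 = 0 - 1 = -1)
j(d, X) = 3 (j(d, X) = 3*(-1*(-1)) = 3*1 = 3)
h*k + j(5, -1) = 88*19 + 3 = 1672 + 3 = 1675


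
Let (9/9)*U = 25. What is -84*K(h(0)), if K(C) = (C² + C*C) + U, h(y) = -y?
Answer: -2100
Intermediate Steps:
U = 25
K(C) = 25 + 2*C² (K(C) = (C² + C*C) + 25 = (C² + C²) + 25 = 2*C² + 25 = 25 + 2*C²)
-84*K(h(0)) = -84*(25 + 2*(-1*0)²) = -84*(25 + 2*0²) = -84*(25 + 2*0) = -84*(25 + 0) = -84*25 = -2100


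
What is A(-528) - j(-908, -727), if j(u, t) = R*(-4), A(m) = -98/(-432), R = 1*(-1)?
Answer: -815/216 ≈ -3.7731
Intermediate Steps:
R = -1
A(m) = 49/216 (A(m) = -98*(-1/432) = 49/216)
j(u, t) = 4 (j(u, t) = -1*(-4) = 4)
A(-528) - j(-908, -727) = 49/216 - 1*4 = 49/216 - 4 = -815/216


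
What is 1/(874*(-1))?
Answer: -1/874 ≈ -0.0011442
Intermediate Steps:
1/(874*(-1)) = 1/(-874) = -1/874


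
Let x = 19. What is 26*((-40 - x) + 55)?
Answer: -104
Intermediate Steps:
26*((-40 - x) + 55) = 26*((-40 - 1*19) + 55) = 26*((-40 - 19) + 55) = 26*(-59 + 55) = 26*(-4) = -104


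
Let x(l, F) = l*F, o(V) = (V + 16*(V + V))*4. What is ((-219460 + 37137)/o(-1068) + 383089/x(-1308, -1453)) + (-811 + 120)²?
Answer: 10660921623616255/22327355952 ≈ 4.7748e+5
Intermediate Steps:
o(V) = 132*V (o(V) = (V + 16*(2*V))*4 = (V + 32*V)*4 = (33*V)*4 = 132*V)
x(l, F) = F*l
((-219460 + 37137)/o(-1068) + 383089/x(-1308, -1453)) + (-811 + 120)² = ((-219460 + 37137)/((132*(-1068))) + 383089/((-1453*(-1308)))) + (-811 + 120)² = (-182323/(-140976) + 383089/1900524) + (-691)² = (-182323*(-1/140976) + 383089*(1/1900524)) + 477481 = (182323/140976 + 383089/1900524) + 477481 = 33376299343/22327355952 + 477481 = 10660921623616255/22327355952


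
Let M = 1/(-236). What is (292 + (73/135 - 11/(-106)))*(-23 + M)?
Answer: -22735256747/3377160 ≈ -6732.1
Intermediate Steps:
M = -1/236 ≈ -0.0042373
(292 + (73/135 - 11/(-106)))*(-23 + M) = (292 + (73/135 - 11/(-106)))*(-23 - 1/236) = (292 + (73*(1/135) - 11*(-1/106)))*(-5429/236) = (292 + (73/135 + 11/106))*(-5429/236) = (292 + 9223/14310)*(-5429/236) = (4187743/14310)*(-5429/236) = -22735256747/3377160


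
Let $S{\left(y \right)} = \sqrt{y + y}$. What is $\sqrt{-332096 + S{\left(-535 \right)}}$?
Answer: $\sqrt{-332096 + i \sqrt{1070}} \approx 0.028 + 576.28 i$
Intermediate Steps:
$S{\left(y \right)} = \sqrt{2} \sqrt{y}$ ($S{\left(y \right)} = \sqrt{2 y} = \sqrt{2} \sqrt{y}$)
$\sqrt{-332096 + S{\left(-535 \right)}} = \sqrt{-332096 + \sqrt{2} \sqrt{-535}} = \sqrt{-332096 + \sqrt{2} i \sqrt{535}} = \sqrt{-332096 + i \sqrt{1070}}$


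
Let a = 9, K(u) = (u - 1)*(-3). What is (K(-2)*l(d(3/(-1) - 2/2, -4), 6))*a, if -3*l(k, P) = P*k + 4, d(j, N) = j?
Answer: 540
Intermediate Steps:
K(u) = 3 - 3*u (K(u) = (-1 + u)*(-3) = 3 - 3*u)
l(k, P) = -4/3 - P*k/3 (l(k, P) = -(P*k + 4)/3 = -(4 + P*k)/3 = -4/3 - P*k/3)
(K(-2)*l(d(3/(-1) - 2/2, -4), 6))*a = ((3 - 3*(-2))*(-4/3 - 1/3*6*(3/(-1) - 2/2)))*9 = ((3 + 6)*(-4/3 - 1/3*6*(3*(-1) - 2*1/2)))*9 = (9*(-4/3 - 1/3*6*(-3 - 1)))*9 = (9*(-4/3 - 1/3*6*(-4)))*9 = (9*(-4/3 + 8))*9 = (9*(20/3))*9 = 60*9 = 540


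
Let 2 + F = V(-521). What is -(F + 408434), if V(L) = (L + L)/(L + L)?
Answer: -408433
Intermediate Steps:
V(L) = 1 (V(L) = (2*L)/((2*L)) = (2*L)*(1/(2*L)) = 1)
F = -1 (F = -2 + 1 = -1)
-(F + 408434) = -(-1 + 408434) = -1*408433 = -408433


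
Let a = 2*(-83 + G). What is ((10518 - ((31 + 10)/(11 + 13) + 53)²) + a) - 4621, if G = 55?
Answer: 1640447/576 ≈ 2848.0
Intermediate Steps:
a = -56 (a = 2*(-83 + 55) = 2*(-28) = -56)
((10518 - ((31 + 10)/(11 + 13) + 53)²) + a) - 4621 = ((10518 - ((31 + 10)/(11 + 13) + 53)²) - 56) - 4621 = ((10518 - (41/24 + 53)²) - 56) - 4621 = ((10518 - (1313/24)²) - 56) - 4621 = ((10518 - 1*1723969/576) - 56) - 4621 = ((10518 - 1723969/576) - 56) - 4621 = (4334399/576 - 56) - 4621 = 4302143/576 - 4621 = 1640447/576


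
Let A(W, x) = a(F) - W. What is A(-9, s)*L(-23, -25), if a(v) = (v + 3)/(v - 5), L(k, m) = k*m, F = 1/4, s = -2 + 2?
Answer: 90850/19 ≈ 4781.6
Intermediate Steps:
s = 0
F = ¼ (F = 1*(¼) = ¼ ≈ 0.25000)
a(v) = (3 + v)/(-5 + v)
A(W, x) = -13/19 - W (A(W, x) = (3 + ¼)/(-5 + ¼) - W = (13/4)/(-19/4) - W = -4/19*13/4 - W = -13/19 - W)
A(-9, s)*L(-23, -25) = (-13/19 - 1*(-9))*(-23*(-25)) = (-13/19 + 9)*575 = (158/19)*575 = 90850/19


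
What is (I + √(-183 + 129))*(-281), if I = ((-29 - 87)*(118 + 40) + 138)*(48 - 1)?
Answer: 240235330 - 843*I*√6 ≈ 2.4024e+8 - 2064.9*I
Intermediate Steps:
I = -854930 (I = (-116*158 + 138)*47 = (-18328 + 138)*47 = -18190*47 = -854930)
(I + √(-183 + 129))*(-281) = (-854930 + √(-183 + 129))*(-281) = (-854930 + √(-54))*(-281) = (-854930 + 3*I*√6)*(-281) = 240235330 - 843*I*√6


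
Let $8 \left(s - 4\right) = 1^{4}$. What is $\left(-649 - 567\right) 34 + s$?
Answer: $- \frac{330719}{8} \approx -41340.0$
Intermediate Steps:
$s = \frac{33}{8}$ ($s = 4 + \frac{1^{4}}{8} = 4 + \frac{1}{8} \cdot 1 = 4 + \frac{1}{8} = \frac{33}{8} \approx 4.125$)
$\left(-649 - 567\right) 34 + s = \left(-649 - 567\right) 34 + \frac{33}{8} = \left(-1216\right) 34 + \frac{33}{8} = -41344 + \frac{33}{8} = - \frac{330719}{8}$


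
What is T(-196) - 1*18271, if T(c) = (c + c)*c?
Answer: 58561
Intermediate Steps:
T(c) = 2*c² (T(c) = (2*c)*c = 2*c²)
T(-196) - 1*18271 = 2*(-196)² - 1*18271 = 2*38416 - 18271 = 76832 - 18271 = 58561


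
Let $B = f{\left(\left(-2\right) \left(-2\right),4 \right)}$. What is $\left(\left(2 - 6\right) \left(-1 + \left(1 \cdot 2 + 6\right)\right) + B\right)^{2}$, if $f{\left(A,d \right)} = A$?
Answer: $576$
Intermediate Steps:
$B = 4$ ($B = \left(-2\right) \left(-2\right) = 4$)
$\left(\left(2 - 6\right) \left(-1 + \left(1 \cdot 2 + 6\right)\right) + B\right)^{2} = \left(\left(2 - 6\right) \left(-1 + \left(1 \cdot 2 + 6\right)\right) + 4\right)^{2} = \left(- 4 \left(-1 + \left(2 + 6\right)\right) + 4\right)^{2} = \left(- 4 \left(-1 + 8\right) + 4\right)^{2} = \left(\left(-4\right) 7 + 4\right)^{2} = \left(-28 + 4\right)^{2} = \left(-24\right)^{2} = 576$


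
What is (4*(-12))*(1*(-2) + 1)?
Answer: 48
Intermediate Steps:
(4*(-12))*(1*(-2) + 1) = -48*(-2 + 1) = -48*(-1) = 48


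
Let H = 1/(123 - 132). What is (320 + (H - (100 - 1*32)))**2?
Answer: 5139289/81 ≈ 63448.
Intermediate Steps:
H = -1/9 (H = 1/(-9) = -1/9 ≈ -0.11111)
(320 + (H - (100 - 1*32)))**2 = (320 + (-1/9 - (100 - 1*32)))**2 = (320 + (-1/9 - (100 - 32)))**2 = (320 + (-1/9 - 1*68))**2 = (320 + (-1/9 - 68))**2 = (320 - 613/9)**2 = (2267/9)**2 = 5139289/81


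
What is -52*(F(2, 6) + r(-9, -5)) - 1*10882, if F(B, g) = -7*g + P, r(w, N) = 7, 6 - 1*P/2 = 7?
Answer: -8958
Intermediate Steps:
P = -2 (P = 12 - 2*7 = 12 - 14 = -2)
F(B, g) = -2 - 7*g (F(B, g) = -7*g - 2 = -2 - 7*g)
-52*(F(2, 6) + r(-9, -5)) - 1*10882 = -52*((-2 - 7*6) + 7) - 1*10882 = -52*((-2 - 42) + 7) - 10882 = -52*(-44 + 7) - 10882 = -52*(-37) - 10882 = 1924 - 10882 = -8958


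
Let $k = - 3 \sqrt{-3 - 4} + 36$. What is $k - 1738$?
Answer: $-1702 - 3 i \sqrt{7} \approx -1702.0 - 7.9373 i$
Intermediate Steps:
$k = 36 - 3 i \sqrt{7}$ ($k = - 3 \sqrt{-7} + 36 = - 3 i \sqrt{7} + 36 = 36 - 3 i \sqrt{7} \approx 36.0 - 7.9373 i$)
$k - 1738 = \left(36 - 3 i \sqrt{7}\right) - 1738 = -1702 - 3 i \sqrt{7}$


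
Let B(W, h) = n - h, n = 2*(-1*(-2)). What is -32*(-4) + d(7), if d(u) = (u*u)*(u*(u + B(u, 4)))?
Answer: 2529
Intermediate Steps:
n = 4 (n = 2*2 = 4)
B(W, h) = 4 - h
d(u) = u⁴ (d(u) = (u*u)*(u*(u + (4 - 1*4))) = u²*(u*(u + (4 - 4))) = u²*(u*(u + 0)) = u²*(u*u) = u²*u² = u⁴)
-32*(-4) + d(7) = -32*(-4) + 7⁴ = 128 + 2401 = 2529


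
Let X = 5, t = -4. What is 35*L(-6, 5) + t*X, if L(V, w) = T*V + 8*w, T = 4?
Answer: 540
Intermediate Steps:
L(V, w) = 4*V + 8*w
35*L(-6, 5) + t*X = 35*(4*(-6) + 8*5) - 4*5 = 35*(-24 + 40) - 20 = 35*16 - 20 = 560 - 20 = 540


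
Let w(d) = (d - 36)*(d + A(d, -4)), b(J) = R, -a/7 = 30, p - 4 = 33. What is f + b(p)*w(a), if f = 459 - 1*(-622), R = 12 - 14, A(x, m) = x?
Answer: -205559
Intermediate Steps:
p = 37 (p = 4 + 33 = 37)
a = -210 (a = -7*30 = -210)
R = -2
b(J) = -2
w(d) = 2*d*(-36 + d) (w(d) = (d - 36)*(d + d) = (-36 + d)*(2*d) = 2*d*(-36 + d))
f = 1081 (f = 459 + 622 = 1081)
f + b(p)*w(a) = 1081 - 4*(-210)*(-36 - 210) = 1081 - 4*(-210)*(-246) = 1081 - 2*103320 = 1081 - 206640 = -205559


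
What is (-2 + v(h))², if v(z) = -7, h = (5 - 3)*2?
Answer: 81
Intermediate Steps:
h = 4 (h = 2*2 = 4)
(-2 + v(h))² = (-2 - 7)² = (-9)² = 81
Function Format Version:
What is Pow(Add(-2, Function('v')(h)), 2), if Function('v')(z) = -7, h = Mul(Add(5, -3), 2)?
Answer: 81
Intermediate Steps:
h = 4 (h = Mul(2, 2) = 4)
Pow(Add(-2, Function('v')(h)), 2) = Pow(Add(-2, -7), 2) = Pow(-9, 2) = 81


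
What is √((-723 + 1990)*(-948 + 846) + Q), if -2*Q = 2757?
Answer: 45*I*√258/2 ≈ 361.4*I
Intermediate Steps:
Q = -2757/2 (Q = -½*2757 = -2757/2 ≈ -1378.5)
√((-723 + 1990)*(-948 + 846) + Q) = √((-723 + 1990)*(-948 + 846) - 2757/2) = √(1267*(-102) - 2757/2) = √(-129234 - 2757/2) = √(-261225/2) = 45*I*√258/2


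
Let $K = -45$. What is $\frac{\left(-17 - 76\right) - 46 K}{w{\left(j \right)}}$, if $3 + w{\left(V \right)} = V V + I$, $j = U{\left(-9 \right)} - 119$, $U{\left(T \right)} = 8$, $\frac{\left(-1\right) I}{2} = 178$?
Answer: $\frac{1977}{11962} \approx 0.16527$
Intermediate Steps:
$I = -356$ ($I = \left(-2\right) 178 = -356$)
$j = -111$ ($j = 8 - 119 = -111$)
$w{\left(V \right)} = -359 + V^{2}$ ($w{\left(V \right)} = -3 + \left(V V - 356\right) = -3 + \left(V^{2} - 356\right) = -3 + \left(-356 + V^{2}\right) = -359 + V^{2}$)
$\frac{\left(-17 - 76\right) - 46 K}{w{\left(j \right)}} = \frac{\left(-17 - 76\right) - -2070}{-359 + \left(-111\right)^{2}} = \frac{-93 + 2070}{-359 + 12321} = \frac{1977}{11962}$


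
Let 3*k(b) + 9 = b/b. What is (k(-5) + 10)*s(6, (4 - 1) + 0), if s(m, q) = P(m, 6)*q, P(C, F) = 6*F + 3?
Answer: 858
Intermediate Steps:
k(b) = -8/3 (k(b) = -3 + (b/b)/3 = -3 + (⅓)*1 = -3 + ⅓ = -8/3)
P(C, F) = 3 + 6*F
s(m, q) = 39*q (s(m, q) = (3 + 6*6)*q = (3 + 36)*q = 39*q)
(k(-5) + 10)*s(6, (4 - 1) + 0) = (-8/3 + 10)*(39*((4 - 1) + 0)) = 22*(39*(3 + 0))/3 = 22*(39*3)/3 = (22/3)*117 = 858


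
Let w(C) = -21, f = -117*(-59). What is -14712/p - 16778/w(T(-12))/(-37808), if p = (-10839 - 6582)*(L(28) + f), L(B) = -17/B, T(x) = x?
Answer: -9360476356433/445535726369496 ≈ -0.021009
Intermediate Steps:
f = 6903
p = -3366904407/28 (p = (-10839 - 6582)*(-17/28 + 6903) = -17421*(-17*1/28 + 6903) = -17421*(-17/28 + 6903) = -17421*193267/28 = -3366904407/28 ≈ -1.2025e+8)
-14712/p - 16778/w(T(-12))/(-37808) = -14712/(-3366904407/28) - 16778/(-21)/(-37808) = -14712*(-28/3366904407) - 16778*(-1/21)*(-1/37808) = 137312/1122301469 + (16778/21)*(-1/37808) = 137312/1122301469 - 8389/396984 = -9360476356433/445535726369496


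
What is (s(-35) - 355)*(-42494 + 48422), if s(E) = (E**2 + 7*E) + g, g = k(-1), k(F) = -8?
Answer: 3657576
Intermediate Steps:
g = -8
s(E) = -8 + E**2 + 7*E (s(E) = (E**2 + 7*E) - 8 = -8 + E**2 + 7*E)
(s(-35) - 355)*(-42494 + 48422) = ((-8 + (-35)**2 + 7*(-35)) - 355)*(-42494 + 48422) = ((-8 + 1225 - 245) - 355)*5928 = (972 - 355)*5928 = 617*5928 = 3657576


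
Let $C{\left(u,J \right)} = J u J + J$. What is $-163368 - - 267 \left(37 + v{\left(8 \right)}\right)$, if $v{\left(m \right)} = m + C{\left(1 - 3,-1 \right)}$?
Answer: $-152154$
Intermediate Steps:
$C{\left(u,J \right)} = J + u J^{2}$ ($C{\left(u,J \right)} = u J^{2} + J = J + u J^{2}$)
$v{\left(m \right)} = -3 + m$ ($v{\left(m \right)} = m - \left(1 - \left(1 - 3\right)\right) = m - \left(1 - -2\right) = m - \left(1 + 2\right) = m - 3 = -3 + m$)
$-163368 - - 267 \left(37 + v{\left(8 \right)}\right) = -163368 - - 267 \left(37 + \left(-3 + 8\right)\right) = -163368 - - 267 \left(37 + 5\right) = -163368 - \left(-267\right) 42 = -163368 - -11214 = -163368 + 11214 = -152154$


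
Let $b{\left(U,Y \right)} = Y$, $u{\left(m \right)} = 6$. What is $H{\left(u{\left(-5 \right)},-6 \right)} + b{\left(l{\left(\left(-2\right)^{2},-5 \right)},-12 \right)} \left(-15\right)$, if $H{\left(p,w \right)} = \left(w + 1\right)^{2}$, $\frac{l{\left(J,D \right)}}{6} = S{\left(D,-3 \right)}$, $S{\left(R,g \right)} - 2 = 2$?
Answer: $205$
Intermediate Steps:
$S{\left(R,g \right)} = 4$ ($S{\left(R,g \right)} = 2 + 2 = 4$)
$l{\left(J,D \right)} = 24$ ($l{\left(J,D \right)} = 6 \cdot 4 = 24$)
$H{\left(p,w \right)} = \left(1 + w\right)^{2}$
$H{\left(u{\left(-5 \right)},-6 \right)} + b{\left(l{\left(\left(-2\right)^{2},-5 \right)},-12 \right)} \left(-15\right) = \left(1 - 6\right)^{2} - -180 = \left(-5\right)^{2} + 180 = 25 + 180 = 205$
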